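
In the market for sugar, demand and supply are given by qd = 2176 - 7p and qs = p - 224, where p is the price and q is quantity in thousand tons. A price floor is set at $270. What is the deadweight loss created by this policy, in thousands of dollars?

Equilibrium: 2176 - 7p = p - 224, so 2400 = 8p and p* = 300, q* = 76.
Since 270 is below p* = 300, the floor does not bind and the free-market outcome prevails.
Since the control does not bind, no trades are prevented and deadweight loss is zero.

0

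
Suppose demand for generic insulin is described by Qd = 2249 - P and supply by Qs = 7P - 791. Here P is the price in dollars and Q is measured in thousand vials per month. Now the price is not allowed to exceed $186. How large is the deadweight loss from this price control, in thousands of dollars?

1053808

Without the control the market clears where 2249 - P = 7P - 791, i.e. P* = 380 and Q* = 1869.
The ceiling of 186 is below the equilibrium price 380, so it binds.
At P = 186: Qd = 2249 - 186 = 2063 and Qs = 7·186 - 791 = 511.
Quantity traded falls to 511. At Q = 511 the demand price is 2249 - 511 = 1738 and the supply price is (791 + 511)/7 = 186.
Deadweight loss = ½ · (1738 - 186) · (1869 - 511) = ½ · 1552 · 1358 = 1053808.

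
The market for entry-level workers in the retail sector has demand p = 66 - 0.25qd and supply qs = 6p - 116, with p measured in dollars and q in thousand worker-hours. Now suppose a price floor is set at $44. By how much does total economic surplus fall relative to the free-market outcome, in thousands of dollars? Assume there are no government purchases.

120

Rearranging demand gives qd = 264 - 4p. Setting quantity demanded equal to quantity supplied, 264 - 4p = 6p - 116, gives p* = 38 and q* = 112.
Because the floor (44) lies above the market-clearing price, it is binding.
At p = 44: qd = 264 - 4·44 = 88 and qs = 6·44 - 116 = 148.
Quantity traded falls to 88. At q = 88 the demand price is (264 - 88)/4 = 44 and the supply price is (116 + 88)/6 = 34.
Deadweight loss = ½ · (44 - 34) · (112 - 88) = ½ · 10 · 24 = 120.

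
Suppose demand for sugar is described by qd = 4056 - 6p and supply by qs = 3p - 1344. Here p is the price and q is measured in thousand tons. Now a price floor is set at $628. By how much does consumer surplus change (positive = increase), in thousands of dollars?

Setting quantity demanded equal to quantity supplied, 4056 - 6p = 3p - 1344, gives p* = 600 and q* = 456.
Because the floor (628) lies above the market-clearing price, it is binding.
At p = 628: qd = 4056 - 6·628 = 288 and qs = 3·628 - 1344 = 540.
Consumer surplus without the control is ½ · (676 - 600) · 456 = 17328.
With the floor, consumers buy 288 units at 628, so CS = ½ · (676 - 628) · 288 = 6912.
Change in consumer surplus = 6912 - 17328 = -10416.

-10416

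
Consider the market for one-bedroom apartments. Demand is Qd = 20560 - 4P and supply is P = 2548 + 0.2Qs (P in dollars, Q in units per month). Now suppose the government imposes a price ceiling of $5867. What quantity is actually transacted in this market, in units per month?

5760

Rearranging supply gives Qs = 5P - 12740. Setting quantity demanded equal to quantity supplied, 20560 - 4P = 5P - 12740, gives P* = 3700 and Q* = 5760.
The ceiling of 5867 is above the equilibrium price 3700, so it is not binding; the market clears at P* = 3700, Q* = 5760.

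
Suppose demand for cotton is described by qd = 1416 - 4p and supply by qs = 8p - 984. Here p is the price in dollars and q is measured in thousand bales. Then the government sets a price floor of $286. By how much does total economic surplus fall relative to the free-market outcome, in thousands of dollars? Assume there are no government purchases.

Without the control the market clears where 1416 - 4p = 8p - 984, i.e. p* = 200 and q* = 616.
The floor of 286 is above the equilibrium price 200, so it binds.
At p = 286: qd = 1416 - 4·286 = 272 and qs = 8·286 - 984 = 1304.
Quantity traded falls to 272. At q = 272 the demand price is (1416 - 272)/4 = 286 and the supply price is (984 + 272)/8 = 157.
Deadweight loss = ½ · (286 - 157) · (616 - 272) = ½ · 129 · 344 = 22188.

22188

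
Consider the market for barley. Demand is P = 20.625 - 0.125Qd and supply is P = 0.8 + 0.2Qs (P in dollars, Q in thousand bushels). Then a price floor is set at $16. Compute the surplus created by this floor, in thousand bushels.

39

Rearranging demand gives Qd = 165 - 8P; rearranging supply gives Qs = 5P - 4. In a free market, 165 - 8P = 5P - 4 gives the equilibrium P* = 13, Q* = 61.
The floor of 16 is above the equilibrium price 13, so it binds.
At P = 16: Qd = 165 - 8·16 = 37 and Qs = 5·16 - 4 = 76.
Surplus = Qs - Qd = 76 - 37 = 39.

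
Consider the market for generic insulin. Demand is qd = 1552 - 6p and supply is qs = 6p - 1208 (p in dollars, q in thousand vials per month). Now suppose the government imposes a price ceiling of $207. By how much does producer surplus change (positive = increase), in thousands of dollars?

-2369

In a free market, 1552 - 6p = 6p - 1208 gives the equilibrium p* = 230, q* = 172.
Since 207 < 230, the ceiling is binding.
At p = 207: qd = 1552 - 6·207 = 310 and qs = 6·207 - 1208 = 34.
Producer surplus without the control is ½ · (230 - 604/3) · 172 = 7396/3.
With the ceiling, producers sell 34 units at 207, so PS = ½ · (207 - 604/3) · 34 = 289/3.
Change in producer surplus = 289/3 - 7396/3 = -2369.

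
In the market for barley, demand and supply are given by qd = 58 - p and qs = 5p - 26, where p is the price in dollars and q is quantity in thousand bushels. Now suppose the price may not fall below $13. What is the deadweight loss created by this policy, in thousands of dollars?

In a free market, 58 - p = 5p - 26 gives the equilibrium p* = 14, q* = 44.
Since 13 is below p* = 14, the floor does not bind and the free-market outcome prevails.
Since the control does not bind, no trades are prevented and deadweight loss is zero.

0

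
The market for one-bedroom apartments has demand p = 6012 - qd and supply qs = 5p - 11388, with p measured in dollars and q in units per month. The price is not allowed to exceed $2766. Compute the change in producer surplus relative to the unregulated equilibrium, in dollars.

Rearranging demand gives qd = 6012 - p. Equilibrium: 6012 - p = 5p - 11388, so 17400 = 6p and p* = 2900, q* = 3112.
The ceiling of 2766 is below the equilibrium price 2900, so it binds.
At p = 2766: qd = 6012 - 2766 = 3246 and qs = 5·2766 - 11388 = 2442.
Producer surplus without the control is ½ · (2900 - 2277.6) · 3112 = 968454.4.
With the ceiling, producers sell 2442 units at 2766, so PS = ½ · (2766 - 2277.6) · 2442 = 596336.4.
Change in producer surplus = 596336.4 - 968454.4 = -372118.

-372118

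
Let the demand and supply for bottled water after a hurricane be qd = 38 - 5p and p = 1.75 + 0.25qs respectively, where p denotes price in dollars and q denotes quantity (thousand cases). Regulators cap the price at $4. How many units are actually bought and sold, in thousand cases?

9

Rearranging supply gives qs = 4p - 7. Setting quantity demanded equal to quantity supplied, 38 - 5p = 4p - 7, gives p* = 5 and q* = 13.
Because the ceiling (4) lies below the market-clearing price, it is binding.
At p = 4: qd = 38 - 5·4 = 18 and qs = 4·4 - 7 = 9.
The quantity actually transacted is the short side, supply: 9.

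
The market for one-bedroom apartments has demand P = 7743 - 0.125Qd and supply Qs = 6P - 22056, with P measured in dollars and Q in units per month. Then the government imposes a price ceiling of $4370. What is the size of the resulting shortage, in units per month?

Rearranging demand gives Qd = 61944 - 8P. Setting quantity demanded equal to quantity supplied, 61944 - 8P = 6P - 22056, gives P* = 6000 and Q* = 13944.
Since 4370 < 6000, the ceiling is binding.
At P = 4370: Qd = 61944 - 8·4370 = 26984 and Qs = 6·4370 - 22056 = 4164.
Shortage = Qd - Qs = 26984 - 4164 = 22820.

22820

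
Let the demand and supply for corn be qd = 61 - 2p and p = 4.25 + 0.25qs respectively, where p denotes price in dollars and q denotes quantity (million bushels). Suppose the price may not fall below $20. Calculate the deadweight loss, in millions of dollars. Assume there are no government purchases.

73.5

Rearranging supply gives qs = 4p - 17. In a free market, 61 - 2p = 4p - 17 gives the equilibrium p* = 13, q* = 35.
Because the floor (20) lies above the market-clearing price, it is binding.
At p = 20: qd = 61 - 2·20 = 21 and qs = 4·20 - 17 = 63.
Quantity traded falls to 21. At q = 21 the demand price is (61 - 21)/2 = 20 and the supply price is (17 + 21)/4 = 9.5.
Deadweight loss = ½ · (20 - 9.5) · (35 - 21) = ½ · 10.5 · 14 = 73.5.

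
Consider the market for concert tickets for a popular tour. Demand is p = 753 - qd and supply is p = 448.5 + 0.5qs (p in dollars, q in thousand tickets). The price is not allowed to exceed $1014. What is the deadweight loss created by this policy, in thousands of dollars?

Rearranging demand gives qd = 753 - p; rearranging supply gives qs = 2p - 897. Equilibrium: 753 - p = 2p - 897, so 1650 = 3p and p* = 550, q* = 203.
Since 1014 is above p* = 550, the ceiling does not bind and the free-market outcome prevails.
Since the control does not bind, no trades are prevented and deadweight loss is zero.

0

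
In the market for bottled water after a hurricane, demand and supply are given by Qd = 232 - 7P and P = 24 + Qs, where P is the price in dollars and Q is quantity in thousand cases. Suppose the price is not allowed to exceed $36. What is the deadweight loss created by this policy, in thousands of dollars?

0

Rearranging supply gives Qs = P - 24. Setting quantity demanded equal to quantity supplied, 232 - 7P = P - 24, gives P* = 32 and Q* = 8.
Since 36 is above P* = 32, the ceiling does not bind and the free-market outcome prevails.
Since the control does not bind, no trades are prevented and deadweight loss is zero.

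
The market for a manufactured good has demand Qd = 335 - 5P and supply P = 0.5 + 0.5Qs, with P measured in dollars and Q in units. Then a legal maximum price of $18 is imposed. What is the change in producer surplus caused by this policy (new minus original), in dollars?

Rearranging supply gives Qs = 2P - 1. Setting quantity demanded equal to quantity supplied, 335 - 5P = 2P - 1, gives P* = 48 and Q* = 95.
Since 18 < 48, the ceiling is binding.
At P = 18: Qd = 335 - 5·18 = 245 and Qs = 2·18 - 1 = 35.
Producer surplus without the control is ½ · (48 - 0.5) · 95 = 2256.25.
With the ceiling, producers sell 35 units at 18, so PS = ½ · (18 - 0.5) · 35 = 306.25.
Change in producer surplus = 306.25 - 2256.25 = -1950.

-1950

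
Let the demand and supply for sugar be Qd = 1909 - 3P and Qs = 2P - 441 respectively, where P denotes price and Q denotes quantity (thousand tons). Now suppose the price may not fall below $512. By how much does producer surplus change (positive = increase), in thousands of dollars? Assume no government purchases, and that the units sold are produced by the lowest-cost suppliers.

Without the control the market clears where 1909 - 3P = 2P - 441, i.e. P* = 470 and Q* = 499.
Since 512 > 470, the floor is binding.
At P = 512: Qd = 1909 - 3·512 = 373 and Qs = 2·512 - 441 = 583.
Producer surplus without the control is ½ · (470 - 220.5) · 499 = 62250.25.
With the floor, 373 units are sold at 512. The supply price at Q = 373 is 407, so PS = ½ · [(512 - 220.5) + (512 - 407)] · 373 = 73947.25.
Change in producer surplus = 73947.25 - 62250.25 = 11697.

11697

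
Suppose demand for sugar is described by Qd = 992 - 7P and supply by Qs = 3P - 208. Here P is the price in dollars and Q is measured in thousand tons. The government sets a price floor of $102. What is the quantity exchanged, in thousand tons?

Without the control the market clears where 992 - 7P = 3P - 208, i.e. P* = 120 and Q* = 152.
Since 102 is below P* = 120, the floor does not bind and the free-market outcome prevails.

152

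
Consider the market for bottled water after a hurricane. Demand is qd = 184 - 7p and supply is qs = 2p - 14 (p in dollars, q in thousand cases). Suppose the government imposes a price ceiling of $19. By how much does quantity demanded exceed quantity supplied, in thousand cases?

Equilibrium: 184 - 7p = 2p - 14, so 198 = 9p and p* = 22, q* = 30.
The ceiling of 19 is below the equilibrium price 22, so it binds.
At p = 19: qd = 184 - 7·19 = 51 and qs = 2·19 - 14 = 24.
Shortage = qd - qs = 51 - 24 = 27.

27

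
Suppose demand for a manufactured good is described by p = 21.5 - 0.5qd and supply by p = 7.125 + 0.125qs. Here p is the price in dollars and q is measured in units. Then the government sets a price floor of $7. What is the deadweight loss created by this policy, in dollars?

Rearranging demand gives qd = 43 - 2p; rearranging supply gives qs = 8p - 57. Equilibrium: 43 - 2p = 8p - 57, so 100 = 10p and p* = 10, q* = 23.
The floor of 7 is below the equilibrium price 10, so it is not binding; the market clears at p* = 10, q* = 23.
Since the control does not bind, no trades are prevented and deadweight loss is zero.

0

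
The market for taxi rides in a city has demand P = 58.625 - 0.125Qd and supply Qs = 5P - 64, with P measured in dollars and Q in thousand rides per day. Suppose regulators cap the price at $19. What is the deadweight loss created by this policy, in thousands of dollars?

Rearranging demand gives Qd = 469 - 8P. Without the control the market clears where 469 - 8P = 5P - 64, i.e. P* = 41 and Q* = 141.
Since 19 < 41, the ceiling is binding.
At P = 19: Qd = 469 - 8·19 = 317 and Qs = 5·19 - 64 = 31.
Quantity traded falls to 31. At Q = 31 the demand price is (469 - 31)/8 = 54.75 and the supply price is (64 + 31)/5 = 19.
Deadweight loss = ½ · (54.75 - 19) · (141 - 31) = ½ · 35.75 · 110 = 1966.25.

1966.25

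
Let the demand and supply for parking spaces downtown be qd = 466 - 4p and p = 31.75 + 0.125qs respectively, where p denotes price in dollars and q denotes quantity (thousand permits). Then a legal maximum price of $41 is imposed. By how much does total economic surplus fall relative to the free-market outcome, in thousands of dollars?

Rearranging supply gives qs = 8p - 254. Without the control the market clears where 466 - 4p = 8p - 254, i.e. p* = 60 and q* = 226.
Because the ceiling (41) lies below the market-clearing price, it is binding.
At p = 41: qd = 466 - 4·41 = 302 and qs = 8·41 - 254 = 74.
Quantity traded falls to 74. At q = 74 the demand price is (466 - 74)/4 = 98 and the supply price is (254 + 74)/8 = 41.
Deadweight loss = ½ · (98 - 41) · (226 - 74) = ½ · 57 · 152 = 4332.

4332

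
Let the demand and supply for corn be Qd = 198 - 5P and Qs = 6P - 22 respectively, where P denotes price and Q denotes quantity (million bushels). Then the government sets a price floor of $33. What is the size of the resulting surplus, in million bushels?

143

Without the control the market clears where 198 - 5P = 6P - 22, i.e. P* = 20 and Q* = 98.
Because the floor (33) lies above the market-clearing price, it is binding.
At P = 33: Qd = 198 - 5·33 = 33 and Qs = 6·33 - 22 = 176.
Surplus = Qs - Qd = 176 - 33 = 143.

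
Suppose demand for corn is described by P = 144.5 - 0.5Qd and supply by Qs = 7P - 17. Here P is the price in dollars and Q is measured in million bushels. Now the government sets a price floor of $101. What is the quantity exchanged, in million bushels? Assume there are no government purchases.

Rearranging demand gives Qd = 289 - 2P. Equilibrium: 289 - 2P = 7P - 17, so 306 = 9P and P* = 34, Q* = 221.
The floor of 101 is above the equilibrium price 34, so it binds.
At P = 101: Qd = 289 - 2·101 = 87 and Qs = 7·101 - 17 = 690.
The quantity actually transacted is the short side, demand: 87.

87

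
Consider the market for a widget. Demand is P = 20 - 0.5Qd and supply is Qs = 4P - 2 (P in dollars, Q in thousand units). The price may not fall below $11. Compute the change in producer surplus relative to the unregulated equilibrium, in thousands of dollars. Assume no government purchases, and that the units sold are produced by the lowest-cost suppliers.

Rearranging demand gives Qd = 40 - 2P. Equilibrium: 40 - 2P = 4P - 2, so 42 = 6P and P* = 7, Q* = 26.
The floor of 11 is above the equilibrium price 7, so it binds.
At P = 11: Qd = 40 - 2·11 = 18 and Qs = 4·11 - 2 = 42.
Producer surplus without the control is ½ · (7 - 0.5) · 26 = 84.5.
With the floor, 18 units are sold at 11. The supply price at Q = 18 is 5, so PS = ½ · [(11 - 0.5) + (11 - 5)] · 18 = 148.5.
Change in producer surplus = 148.5 - 84.5 = 64.

64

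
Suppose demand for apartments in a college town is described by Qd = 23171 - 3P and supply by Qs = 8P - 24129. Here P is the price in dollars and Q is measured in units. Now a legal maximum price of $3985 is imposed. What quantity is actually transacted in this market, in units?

7751

Equilibrium: 23171 - 3P = 8P - 24129, so 47300 = 11P and P* = 4300, Q* = 10271.
Since 3985 < 4300, the ceiling is binding.
At P = 3985: Qd = 23171 - 3·3985 = 11216 and Qs = 8·3985 - 24129 = 7751.
The quantity actually transacted is the short side, supply: 7751.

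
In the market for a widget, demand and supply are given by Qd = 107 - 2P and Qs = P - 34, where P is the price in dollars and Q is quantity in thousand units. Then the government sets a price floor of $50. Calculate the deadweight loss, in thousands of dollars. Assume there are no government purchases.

Equilibrium: 107 - 2P = P - 34, so 141 = 3P and P* = 47, Q* = 13.
Because the floor (50) lies above the market-clearing price, it is binding.
At P = 50: Qd = 107 - 2·50 = 7 and Qs = 50 - 34 = 16.
Quantity traded falls to 7. At Q = 7 the demand price is (107 - 7)/2 = 50 and the supply price is 34 + 7 = 41.
Deadweight loss = ½ · (50 - 41) · (13 - 7) = ½ · 9 · 6 = 27.

27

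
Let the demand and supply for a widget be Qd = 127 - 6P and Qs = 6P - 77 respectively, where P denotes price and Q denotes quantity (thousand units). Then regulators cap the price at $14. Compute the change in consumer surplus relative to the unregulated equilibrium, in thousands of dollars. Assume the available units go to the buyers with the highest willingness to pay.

In a free market, 127 - 6P = 6P - 77 gives the equilibrium P* = 17, Q* = 25.
Since 14 < 17, the ceiling is binding.
At P = 14: Qd = 127 - 6·14 = 43 and Qs = 6·14 - 77 = 7.
Consumer surplus without the control is ½ · (127/6 - 17) · 25 = 625/12.
With the ceiling, 7 units are sold at 14 (assume they go to the highest-value buyers). The demand price at Q = 7 is 20, so CS = ½ · [(127/6 - 14) + (20 - 14)] · 7 = 553/12.
Change in consumer surplus = 553/12 - 625/12 = -6.

-6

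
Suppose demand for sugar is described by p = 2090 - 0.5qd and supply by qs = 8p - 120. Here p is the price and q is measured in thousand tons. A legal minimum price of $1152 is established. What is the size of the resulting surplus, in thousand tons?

7220

Rearranging demand gives qd = 4180 - 2p. Without the control the market clears where 4180 - 2p = 8p - 120, i.e. p* = 430 and q* = 3320.
Because the floor (1152) lies above the market-clearing price, it is binding.
At p = 1152: qd = 4180 - 2·1152 = 1876 and qs = 8·1152 - 120 = 9096.
Surplus = qs - qd = 9096 - 1876 = 7220.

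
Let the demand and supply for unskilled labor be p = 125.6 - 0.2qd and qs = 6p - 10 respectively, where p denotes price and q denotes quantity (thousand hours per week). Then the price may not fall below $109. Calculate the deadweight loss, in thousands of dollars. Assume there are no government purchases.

11921.25

Rearranging demand gives qd = 628 - 5p. Without the control the market clears where 628 - 5p = 6p - 10, i.e. p* = 58 and q* = 338.
The floor of 109 is above the equilibrium price 58, so it binds.
At p = 109: qd = 628 - 5·109 = 83 and qs = 6·109 - 10 = 644.
Quantity traded falls to 83. At q = 83 the demand price is (628 - 83)/5 = 109 and the supply price is (10 + 83)/6 = 15.5.
Deadweight loss = ½ · (109 - 15.5) · (338 - 83) = ½ · 93.5 · 255 = 11921.25.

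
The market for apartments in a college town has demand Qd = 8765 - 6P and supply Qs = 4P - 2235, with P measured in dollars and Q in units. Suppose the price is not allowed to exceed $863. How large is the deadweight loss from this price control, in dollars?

187230

Without the control the market clears where 8765 - 6P = 4P - 2235, i.e. P* = 1100 and Q* = 2165.
Since 863 < 1100, the ceiling is binding.
At P = 863: Qd = 8765 - 6·863 = 3587 and Qs = 4·863 - 2235 = 1217.
Quantity traded falls to 1217. At Q = 1217 the demand price is (8765 - 1217)/6 = 1258 and the supply price is (2235 + 1217)/4 = 863.
Deadweight loss = ½ · (1258 - 863) · (2165 - 1217) = ½ · 395 · 948 = 187230.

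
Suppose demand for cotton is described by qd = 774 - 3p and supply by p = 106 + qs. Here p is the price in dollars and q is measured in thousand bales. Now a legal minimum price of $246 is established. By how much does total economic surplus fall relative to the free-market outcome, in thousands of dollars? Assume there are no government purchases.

4056

Rearranging supply gives qs = p - 106. In a free market, 774 - 3p = p - 106 gives the equilibrium p* = 220, q* = 114.
Because the floor (246) lies above the market-clearing price, it is binding.
At p = 246: qd = 774 - 3·246 = 36 and qs = 246 - 106 = 140.
Quantity traded falls to 36. At q = 36 the demand price is (774 - 36)/3 = 246 and the supply price is 106 + 36 = 142.
Deadweight loss = ½ · (246 - 142) · (114 - 36) = ½ · 104 · 78 = 4056.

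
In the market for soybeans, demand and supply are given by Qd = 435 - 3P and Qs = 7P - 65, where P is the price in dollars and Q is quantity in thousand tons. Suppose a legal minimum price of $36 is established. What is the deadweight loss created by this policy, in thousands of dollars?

Equilibrium: 435 - 3P = 7P - 65, so 500 = 10P and P* = 50, Q* = 285.
Since 36 is below P* = 50, the floor does not bind and the free-market outcome prevails.
Since the control does not bind, no trades are prevented and deadweight loss is zero.

0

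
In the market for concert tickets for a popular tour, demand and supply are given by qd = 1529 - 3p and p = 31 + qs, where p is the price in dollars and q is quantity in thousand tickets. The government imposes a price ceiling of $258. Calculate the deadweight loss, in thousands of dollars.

11616

Rearranging supply gives qs = p - 31. In a free market, 1529 - 3p = p - 31 gives the equilibrium p* = 390, q* = 359.
Because the ceiling (258) lies below the market-clearing price, it is binding.
At p = 258: qd = 1529 - 3·258 = 755 and qs = 258 - 31 = 227.
Quantity traded falls to 227. At q = 227 the demand price is (1529 - 227)/3 = 434 and the supply price is 31 + 227 = 258.
Deadweight loss = ½ · (434 - 258) · (359 - 227) = ½ · 176 · 132 = 11616.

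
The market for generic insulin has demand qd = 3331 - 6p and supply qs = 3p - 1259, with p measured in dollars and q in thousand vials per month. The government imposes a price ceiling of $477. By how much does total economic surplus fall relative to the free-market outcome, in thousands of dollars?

Setting quantity demanded equal to quantity supplied, 3331 - 6p = 3p - 1259, gives p* = 510 and q* = 271.
Since 477 < 510, the ceiling is binding.
At p = 477: qd = 3331 - 6·477 = 469 and qs = 3·477 - 1259 = 172.
Quantity traded falls to 172. At q = 172 the demand price is (3331 - 172)/6 = 526.5 and the supply price is (1259 + 172)/3 = 477.
Deadweight loss = ½ · (526.5 - 477) · (271 - 172) = ½ · 49.5 · 99 = 2450.25.

2450.25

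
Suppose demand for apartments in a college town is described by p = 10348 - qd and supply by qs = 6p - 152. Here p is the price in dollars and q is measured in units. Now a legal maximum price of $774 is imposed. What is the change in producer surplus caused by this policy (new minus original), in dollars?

-4842420

Rearranging demand gives qd = 10348 - p. Equilibrium: 10348 - p = 6p - 152, so 10500 = 7p and p* = 1500, q* = 8848.
Since 774 < 1500, the ceiling is binding.
At p = 774: qd = 10348 - 774 = 9574 and qs = 6·774 - 152 = 4492.
Producer surplus without the control is ½ · (1500 - 76/3) · 8848 = 19571776/3.
With the ceiling, producers sell 4492 units at 774, so PS = ½ · (774 - 76/3) · 4492 = 5044516/3.
Change in producer surplus = 5044516/3 - 19571776/3 = -4842420.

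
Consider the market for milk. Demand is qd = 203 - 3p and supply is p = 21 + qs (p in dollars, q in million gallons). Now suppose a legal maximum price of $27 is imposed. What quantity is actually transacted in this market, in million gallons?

Rearranging supply gives qs = p - 21. Equilibrium: 203 - 3p = p - 21, so 224 = 4p and p* = 56, q* = 35.
Since 27 < 56, the ceiling is binding.
At p = 27: qd = 203 - 3·27 = 122 and qs = 27 - 21 = 6.
The quantity actually transacted is the short side, supply: 6.

6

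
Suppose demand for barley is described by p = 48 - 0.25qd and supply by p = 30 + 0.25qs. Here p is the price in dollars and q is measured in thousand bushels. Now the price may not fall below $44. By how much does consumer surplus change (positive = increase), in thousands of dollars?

Rearranging demand gives qd = 192 - 4p; rearranging supply gives qs = 4p - 120. Setting quantity demanded equal to quantity supplied, 192 - 4p = 4p - 120, gives p* = 39 and q* = 36.
The floor of 44 is above the equilibrium price 39, so it binds.
At p = 44: qd = 192 - 4·44 = 16 and qs = 4·44 - 120 = 56.
Consumer surplus without the control is ½ · (48 - 39) · 36 = 162.
With the floor, consumers buy 16 units at 44, so CS = ½ · (48 - 44) · 16 = 32.
Change in consumer surplus = 32 - 162 = -130.

-130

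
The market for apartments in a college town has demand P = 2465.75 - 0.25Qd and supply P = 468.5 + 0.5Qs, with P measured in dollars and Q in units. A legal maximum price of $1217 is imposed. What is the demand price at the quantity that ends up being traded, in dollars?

Rearranging demand gives Qd = 9863 - 4P; rearranging supply gives Qs = 2P - 937. In a free market, 9863 - 4P = 2P - 937 gives the equilibrium P* = 1800, Q* = 2663.
Because the ceiling (1217) lies below the market-clearing price, it is binding.
At P = 1217: Qd = 9863 - 4·1217 = 4995 and Qs = 2·1217 - 937 = 1497.
Only 1497 units reach the market. On the demand curve, the marginal buyer's willingness to pay at Q = 1497 is (9863 - 1497)/4 = 2091.5.

2091.5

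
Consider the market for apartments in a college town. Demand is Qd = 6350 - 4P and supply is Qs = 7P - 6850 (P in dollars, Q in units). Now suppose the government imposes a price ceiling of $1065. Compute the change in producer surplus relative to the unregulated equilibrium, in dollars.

Without the control the market clears where 6350 - 4P = 7P - 6850, i.e. P* = 1200 and Q* = 1550.
Since 1065 < 1200, the ceiling is binding.
At P = 1065: Qd = 6350 - 4·1065 = 2090 and Qs = 7·1065 - 6850 = 605.
Producer surplus without the control is ½ · (1200 - 6850/7) · 1550 = 1201250/7.
With the ceiling, producers sell 605 units at 1065, so PS = ½ · (1065 - 6850/7) · 605 = 366025/14.
Change in producer surplus = 366025/14 - 1201250/7 = -145462.5.

-145462.5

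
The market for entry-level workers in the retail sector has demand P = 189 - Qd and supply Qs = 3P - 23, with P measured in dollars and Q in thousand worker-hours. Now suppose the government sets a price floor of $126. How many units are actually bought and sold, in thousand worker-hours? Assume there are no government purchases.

Rearranging demand gives Qd = 189 - P. In a free market, 189 - P = 3P - 23 gives the equilibrium P* = 53, Q* = 136.
Since 126 > 53, the floor is binding.
At P = 126: Qd = 189 - 126 = 63 and Qs = 3·126 - 23 = 355.
The quantity actually transacted is the short side, demand: 63.

63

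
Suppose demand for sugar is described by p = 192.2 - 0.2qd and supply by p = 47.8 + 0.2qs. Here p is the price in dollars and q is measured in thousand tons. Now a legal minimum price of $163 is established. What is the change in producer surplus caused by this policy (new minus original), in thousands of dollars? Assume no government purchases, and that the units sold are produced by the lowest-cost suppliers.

Rearranging demand gives qd = 961 - 5p; rearranging supply gives qs = 5p - 239. Equilibrium: 961 - 5p = 5p - 239, so 1200 = 10p and p* = 120, q* = 361.
Since 163 > 120, the floor is binding.
At p = 163: qd = 961 - 5·163 = 146 and qs = 5·163 - 239 = 576.
Producer surplus without the control is ½ · (120 - 47.8) · 361 = 13032.1.
With the floor, 146 units are sold at 163. The supply price at q = 146 is 77, so PS = ½ · [(163 - 47.8) + (163 - 77)] · 146 = 14687.6.
Change in producer surplus = 14687.6 - 13032.1 = 1655.5.

1655.5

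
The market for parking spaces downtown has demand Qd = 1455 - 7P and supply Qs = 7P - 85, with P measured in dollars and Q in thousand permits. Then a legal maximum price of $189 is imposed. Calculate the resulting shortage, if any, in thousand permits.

0

In a free market, 1455 - 7P = 7P - 85 gives the equilibrium P* = 110, Q* = 685.
Since 189 is above P* = 110, the ceiling does not bind and the free-market outcome prevails.
Since the control does not bind, there is no shortage.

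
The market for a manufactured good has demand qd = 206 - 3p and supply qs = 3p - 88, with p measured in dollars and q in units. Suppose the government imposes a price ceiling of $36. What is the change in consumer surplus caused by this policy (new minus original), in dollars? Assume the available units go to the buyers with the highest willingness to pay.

6.5

In a free market, 206 - 3p = 3p - 88 gives the equilibrium p* = 49, q* = 59.
The ceiling of 36 is below the equilibrium price 49, so it binds.
At p = 36: qd = 206 - 3·36 = 98 and qs = 3·36 - 88 = 20.
Consumer surplus without the control is ½ · (206/3 - 49) · 59 = 3481/6.
With the ceiling, 20 units are sold at 36 (assume they go to the highest-value buyers). The demand price at q = 20 is 62, so CS = ½ · [(206/3 - 36) + (62 - 36)] · 20 = 1760/3.
Change in consumer surplus = 1760/3 - 3481/6 = 6.5.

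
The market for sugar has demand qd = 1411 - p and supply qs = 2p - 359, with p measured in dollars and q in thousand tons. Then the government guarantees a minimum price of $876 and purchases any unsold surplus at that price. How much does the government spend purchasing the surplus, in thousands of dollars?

751608

Without the control the market clears where 1411 - p = 2p - 359, i.e. p* = 590 and q* = 821.
Because the floor (876) lies above the market-clearing price, it is binding.
At p = 876: qd = 1411 - 876 = 535 and qs = 2·876 - 359 = 1393.
Surplus = qs - qd = 858.
Government expenditure = surplus × support price = 858 × 876 = 751608.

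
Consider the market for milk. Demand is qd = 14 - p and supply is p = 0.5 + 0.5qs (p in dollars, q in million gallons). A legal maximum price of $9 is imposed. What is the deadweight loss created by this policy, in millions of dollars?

Rearranging supply gives qs = 2p - 1. In a free market, 14 - p = 2p - 1 gives the equilibrium p* = 5, q* = 9.
Since 9 is above p* = 5, the ceiling does not bind and the free-market outcome prevails.
Since the control does not bind, no trades are prevented and deadweight loss is zero.

0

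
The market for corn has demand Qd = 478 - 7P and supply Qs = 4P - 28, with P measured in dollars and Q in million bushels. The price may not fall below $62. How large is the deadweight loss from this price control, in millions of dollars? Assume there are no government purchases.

2464

Setting quantity demanded equal to quantity supplied, 478 - 7P = 4P - 28, gives P* = 46 and Q* = 156.
Because the floor (62) lies above the market-clearing price, it is binding.
At P = 62: Qd = 478 - 7·62 = 44 and Qs = 4·62 - 28 = 220.
Quantity traded falls to 44. At Q = 44 the demand price is (478 - 44)/7 = 62 and the supply price is (28 + 44)/4 = 18.
Deadweight loss = ½ · (62 - 18) · (156 - 44) = ½ · 44 · 112 = 2464.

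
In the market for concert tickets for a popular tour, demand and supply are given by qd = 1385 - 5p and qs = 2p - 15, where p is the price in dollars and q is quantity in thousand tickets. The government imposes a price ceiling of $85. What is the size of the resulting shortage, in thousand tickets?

805

Setting quantity demanded equal to quantity supplied, 1385 - 5p = 2p - 15, gives p* = 200 and q* = 385.
The ceiling of 85 is below the equilibrium price 200, so it binds.
At p = 85: qd = 1385 - 5·85 = 960 and qs = 2·85 - 15 = 155.
Shortage = qd - qs = 960 - 155 = 805.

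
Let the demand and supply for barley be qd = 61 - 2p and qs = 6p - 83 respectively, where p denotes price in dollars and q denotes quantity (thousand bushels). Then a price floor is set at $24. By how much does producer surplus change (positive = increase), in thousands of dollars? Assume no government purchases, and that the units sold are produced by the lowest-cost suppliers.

In a free market, 61 - 2p = 6p - 83 gives the equilibrium p* = 18, q* = 25.
Because the floor (24) lies above the market-clearing price, it is binding.
At p = 24: qd = 61 - 2·24 = 13 and qs = 6·24 - 83 = 61.
Producer surplus without the control is ½ · (18 - 83/6) · 25 = 625/12.
With the floor, 13 units are sold at 24. The supply price at q = 13 is 16, so PS = ½ · [(24 - 83/6) + (24 - 16)] · 13 = 1417/12.
Change in producer surplus = 1417/12 - 625/12 = 66.

66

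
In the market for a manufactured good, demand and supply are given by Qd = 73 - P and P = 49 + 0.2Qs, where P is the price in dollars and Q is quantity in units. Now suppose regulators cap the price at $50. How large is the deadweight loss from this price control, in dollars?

Rearranging supply gives Qs = 5P - 245. In a free market, 73 - P = 5P - 245 gives the equilibrium P* = 53, Q* = 20.
Since 50 < 53, the ceiling is binding.
At P = 50: Qd = 73 - 50 = 23 and Qs = 5·50 - 245 = 5.
Quantity traded falls to 5. At Q = 5 the demand price is 73 - 5 = 68 and the supply price is (245 + 5)/5 = 50.
Deadweight loss = ½ · (68 - 50) · (20 - 5) = ½ · 18 · 15 = 135.

135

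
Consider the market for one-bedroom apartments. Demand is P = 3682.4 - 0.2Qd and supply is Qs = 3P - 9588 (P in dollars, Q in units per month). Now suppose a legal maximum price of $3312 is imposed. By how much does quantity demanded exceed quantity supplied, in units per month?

Rearranging demand gives Qd = 18412 - 5P. In a free market, 18412 - 5P = 3P - 9588 gives the equilibrium P* = 3500, Q* = 912.
Because the ceiling (3312) lies below the market-clearing price, it is binding.
At P = 3312: Qd = 18412 - 5·3312 = 1852 and Qs = 3·3312 - 9588 = 348.
Shortage = Qd - Qs = 1852 - 348 = 1504.

1504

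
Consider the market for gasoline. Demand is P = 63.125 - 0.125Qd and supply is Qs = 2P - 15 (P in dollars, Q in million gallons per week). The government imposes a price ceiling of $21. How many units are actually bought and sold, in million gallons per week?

Rearranging demand gives Qd = 505 - 8P. In a free market, 505 - 8P = 2P - 15 gives the equilibrium P* = 52, Q* = 89.
The ceiling of 21 is below the equilibrium price 52, so it binds.
At P = 21: Qd = 505 - 8·21 = 337 and Qs = 2·21 - 15 = 27.
The quantity actually transacted is the short side, supply: 27.

27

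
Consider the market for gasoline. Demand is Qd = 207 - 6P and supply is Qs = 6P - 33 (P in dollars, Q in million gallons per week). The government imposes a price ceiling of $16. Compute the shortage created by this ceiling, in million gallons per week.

48

In a free market, 207 - 6P = 6P - 33 gives the equilibrium P* = 20, Q* = 87.
Because the ceiling (16) lies below the market-clearing price, it is binding.
At P = 16: Qd = 207 - 6·16 = 111 and Qs = 6·16 - 33 = 63.
Shortage = Qd - Qs = 111 - 63 = 48.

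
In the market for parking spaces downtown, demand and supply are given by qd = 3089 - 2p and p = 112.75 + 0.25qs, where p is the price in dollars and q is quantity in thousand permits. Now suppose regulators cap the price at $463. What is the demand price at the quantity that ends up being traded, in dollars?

Rearranging supply gives qs = 4p - 451. In a free market, 3089 - 2p = 4p - 451 gives the equilibrium p* = 590, q* = 1909.
Because the ceiling (463) lies below the market-clearing price, it is binding.
At p = 463: qd = 3089 - 2·463 = 2163 and qs = 4·463 - 451 = 1401.
Only 1401 units reach the market. On the demand curve, the marginal buyer's willingness to pay at q = 1401 is (3089 - 1401)/2 = 844.

844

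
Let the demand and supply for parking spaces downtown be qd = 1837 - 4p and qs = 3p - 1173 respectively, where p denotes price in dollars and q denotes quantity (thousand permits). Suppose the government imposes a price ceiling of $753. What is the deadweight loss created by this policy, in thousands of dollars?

Setting quantity demanded equal to quantity supplied, 1837 - 4p = 3p - 1173, gives p* = 430 and q* = 117.
The ceiling of 753 is above the equilibrium price 430, so it is not binding; the market clears at p* = 430, q* = 117.
Since the control does not bind, no trades are prevented and deadweight loss is zero.

0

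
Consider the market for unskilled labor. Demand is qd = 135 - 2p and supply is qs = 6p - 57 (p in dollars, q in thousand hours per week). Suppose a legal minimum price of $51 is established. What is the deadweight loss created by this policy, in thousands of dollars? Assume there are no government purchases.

Setting quantity demanded equal to quantity supplied, 135 - 2p = 6p - 57, gives p* = 24 and q* = 87.
The floor of 51 is above the equilibrium price 24, so it binds.
At p = 51: qd = 135 - 2·51 = 33 and qs = 6·51 - 57 = 249.
Quantity traded falls to 33. At q = 33 the demand price is (135 - 33)/2 = 51 and the supply price is (57 + 33)/6 = 15.
Deadweight loss = ½ · (51 - 15) · (87 - 33) = ½ · 36 · 54 = 972.

972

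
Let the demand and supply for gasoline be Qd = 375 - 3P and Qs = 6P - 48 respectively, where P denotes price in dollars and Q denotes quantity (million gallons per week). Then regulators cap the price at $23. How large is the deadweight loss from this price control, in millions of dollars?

5184

Equilibrium: 375 - 3P = 6P - 48, so 423 = 9P and P* = 47, Q* = 234.
Since 23 < 47, the ceiling is binding.
At P = 23: Qd = 375 - 3·23 = 306 and Qs = 6·23 - 48 = 90.
Quantity traded falls to 90. At Q = 90 the demand price is (375 - 90)/3 = 95 and the supply price is (48 + 90)/6 = 23.
Deadweight loss = ½ · (95 - 23) · (234 - 90) = ½ · 72 · 144 = 5184.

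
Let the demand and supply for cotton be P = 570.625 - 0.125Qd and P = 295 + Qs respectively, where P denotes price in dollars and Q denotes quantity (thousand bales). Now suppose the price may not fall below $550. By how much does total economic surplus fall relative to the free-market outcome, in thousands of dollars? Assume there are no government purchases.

3600

Rearranging demand gives Qd = 4565 - 8P; rearranging supply gives Qs = P - 295. Setting quantity demanded equal to quantity supplied, 4565 - 8P = P - 295, gives P* = 540 and Q* = 245.
Since 550 > 540, the floor is binding.
At P = 550: Qd = 4565 - 8·550 = 165 and Qs = 550 - 295 = 255.
Quantity traded falls to 165. At Q = 165 the demand price is (4565 - 165)/8 = 550 and the supply price is 295 + 165 = 460.
Deadweight loss = ½ · (550 - 460) · (245 - 165) = ½ · 90 · 80 = 3600.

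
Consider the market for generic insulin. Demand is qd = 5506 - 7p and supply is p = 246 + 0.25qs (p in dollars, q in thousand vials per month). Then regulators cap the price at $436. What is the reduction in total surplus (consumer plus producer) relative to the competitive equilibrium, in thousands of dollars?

Rearranging supply gives qs = 4p - 984. Equilibrium: 5506 - 7p = 4p - 984, so 6490 = 11p and p* = 590, q* = 1376.
Because the ceiling (436) lies below the market-clearing price, it is binding.
At p = 436: qd = 5506 - 7·436 = 2454 and qs = 4·436 - 984 = 760.
Quantity traded falls to 760. At q = 760 the demand price is (5506 - 760)/7 = 678 and the supply price is (984 + 760)/4 = 436.
Deadweight loss = ½ · (678 - 436) · (1376 - 760) = ½ · 242 · 616 = 74536.

74536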